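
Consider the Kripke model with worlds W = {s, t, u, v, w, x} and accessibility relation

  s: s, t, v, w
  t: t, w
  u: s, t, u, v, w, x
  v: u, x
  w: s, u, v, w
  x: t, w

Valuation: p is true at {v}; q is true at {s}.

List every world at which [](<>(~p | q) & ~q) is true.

{t, v, x}

s: successors {s, t, v, w}; <>(~p | q) & ~q there: s:F, t:T, v:T, w:T. ✗
t: successors {t, w}; <>(~p | q) & ~q there: t:T, w:T. ✓
u: successors {s, t, u, v, w, x}; <>(~p | q) & ~q there: s:F, t:T, u:T, v:T, w:T, x:T. ✗
v: successors {u, x}; <>(~p | q) & ~q there: u:T, x:T. ✓
w: successors {s, u, v, w}; <>(~p | q) & ~q there: s:F, u:T, v:T, w:T. ✗
x: successors {t, w}; <>(~p | q) & ~q there: t:T, w:T. ✓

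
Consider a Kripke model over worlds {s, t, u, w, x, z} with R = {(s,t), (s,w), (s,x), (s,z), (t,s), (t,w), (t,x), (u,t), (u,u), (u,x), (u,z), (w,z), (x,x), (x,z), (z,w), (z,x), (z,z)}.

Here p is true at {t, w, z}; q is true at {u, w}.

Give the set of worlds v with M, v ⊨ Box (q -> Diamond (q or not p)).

{u, w, x}

s: successors {t, w, x, z}; q -> Diamond (q or not p) there: t:T, w:F, x:T, z:T. ✗
t: successors {s, w, x}; q -> Diamond (q or not p) there: s:T, w:F, x:T. ✗
u: successors {t, u, x, z}; q -> Diamond (q or not p) there: t:T, u:T, x:T, z:T. ✓
w: successors {z}; q -> Diamond (q or not p) there: z:T. ✓
x: successors {x, z}; q -> Diamond (q or not p) there: x:T, z:T. ✓
z: successors {w, x, z}; q -> Diamond (q or not p) there: w:F, x:T, z:T. ✗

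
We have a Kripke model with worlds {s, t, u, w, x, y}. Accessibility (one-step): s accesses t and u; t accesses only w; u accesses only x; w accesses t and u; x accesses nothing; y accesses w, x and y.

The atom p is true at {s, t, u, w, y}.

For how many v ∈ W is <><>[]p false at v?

2

s: successors {t, u}; <>[]p there: t:T, u:T. ✓
t: successors {w}; <>[]p there: w:T. ✓
u: successors {x}; <>[]p there: x:F. ✗
w: successors {t, u}; <>[]p there: t:T, u:T. ✓
x: no successors, so <><>[]p fails. ✗
y: successors {w, x, y}; <>[]p there: w:T, x:F, y:T. ✓
Satisfying worlds: {s, t, w, y}.
So <><>[]p fails at the other 2 worlds.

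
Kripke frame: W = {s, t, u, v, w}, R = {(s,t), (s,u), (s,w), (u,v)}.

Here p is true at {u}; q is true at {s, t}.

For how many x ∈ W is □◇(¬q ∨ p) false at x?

2

s: successors {t, u, w}; ◇(¬q ∨ p) there: t:F, u:T, w:F. ✗
t: no successors, so □◇(¬q ∨ p) holds vacuously. ✓
u: successors {v}; ◇(¬q ∨ p) there: v:F. ✗
v: no successors, so □◇(¬q ∨ p) holds vacuously. ✓
w: no successors, so □◇(¬q ∨ p) holds vacuously. ✓
Satisfying worlds: {t, v, w}.
So □◇(¬q ∨ p) fails at the other 2 worlds.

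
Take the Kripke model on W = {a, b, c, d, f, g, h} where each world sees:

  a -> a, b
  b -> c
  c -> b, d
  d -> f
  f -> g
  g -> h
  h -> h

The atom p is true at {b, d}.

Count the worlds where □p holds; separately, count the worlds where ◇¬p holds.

For □p:
a: successors {a, b}; p there: a:F, b:T. ✗
b: successors {c}; p there: c:F. ✗
c: successors {b, d}; p there: b:T, d:T. ✓
d: successors {f}; p there: f:F. ✗
f: successors {g}; p there: g:F. ✗
g: successors {h}; p there: h:F. ✗
h: successors {h}; p there: h:F. ✗
— 1 world.
For ◇¬p:
a: successors {a, b}; ¬p there: a:T, b:F. ✓
b: successors {c}; ¬p there: c:T. ✓
c: successors {b, d}; ¬p there: b:F, d:F. ✗
d: successors {f}; ¬p there: f:T. ✓
f: successors {g}; ¬p there: g:T. ✓
g: successors {h}; ¬p there: h:T. ✓
h: successors {h}; ¬p there: h:T. ✓
— 6 worlds.

1 and 6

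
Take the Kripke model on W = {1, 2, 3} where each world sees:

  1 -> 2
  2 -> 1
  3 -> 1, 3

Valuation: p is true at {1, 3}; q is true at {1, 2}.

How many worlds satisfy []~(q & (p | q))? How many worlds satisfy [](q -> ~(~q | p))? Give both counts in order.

For []~(q & (p | q)):
1: successors {2}; ~(q & (p | q)) there: 2:F. ✗
2: successors {1}; ~(q & (p | q)) there: 1:F. ✗
3: successors {1, 3}; ~(q & (p | q)) there: 1:F, 3:T. ✗
— 0 worlds.
For [](q -> ~(~q | p)):
1: successors {2}; q -> ~(~q | p) there: 2:T. ✓
2: successors {1}; q -> ~(~q | p) there: 1:F. ✗
3: successors {1, 3}; q -> ~(~q | p) there: 1:F, 3:T. ✗
— 1 world.

0 and 1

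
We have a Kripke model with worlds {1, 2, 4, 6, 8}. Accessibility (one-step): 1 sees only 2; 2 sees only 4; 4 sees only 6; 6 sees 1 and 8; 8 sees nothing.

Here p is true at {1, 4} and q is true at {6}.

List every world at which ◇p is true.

1: successors {2}; p there: 2:F. ✗
2: successors {4}; p there: 4:T. ✓
4: successors {6}; p there: 6:F. ✗
6: successors {1, 8}; p there: 1:T, 8:F. ✓
8: no successors, so ◇p fails. ✗

{2, 6}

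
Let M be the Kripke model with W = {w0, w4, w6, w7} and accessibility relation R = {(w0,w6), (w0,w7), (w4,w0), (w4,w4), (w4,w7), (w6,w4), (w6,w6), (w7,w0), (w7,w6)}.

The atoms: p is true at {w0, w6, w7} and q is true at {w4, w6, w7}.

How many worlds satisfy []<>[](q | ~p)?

4

w0: successors {w6, w7}; <>[](q | ~p) there: w6:T, w7:T. ✓
w4: successors {w0, w4, w7}; <>[](q | ~p) there: w0:T, w4:T, w7:T. ✓
w6: successors {w4, w6}; <>[](q | ~p) there: w4:T, w6:T. ✓
w7: successors {w0, w6}; <>[](q | ~p) there: w0:T, w6:T. ✓
Satisfying worlds: {w0, w4, w6, w7}.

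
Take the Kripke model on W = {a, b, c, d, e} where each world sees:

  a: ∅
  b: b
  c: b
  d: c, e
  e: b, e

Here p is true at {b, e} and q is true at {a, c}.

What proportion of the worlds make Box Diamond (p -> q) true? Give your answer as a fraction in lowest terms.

a: no successors, so Box Diamond (p -> q) holds vacuously. ✓
b: successors {b}; Diamond (p -> q) there: b:F. ✗
c: successors {b}; Diamond (p -> q) there: b:F. ✗
d: successors {c, e}; Diamond (p -> q) there: c:F, e:F. ✗
e: successors {b, e}; Diamond (p -> q) there: b:F, e:F. ✗
That's 1 of 5 worlds, so 1/5.

1/5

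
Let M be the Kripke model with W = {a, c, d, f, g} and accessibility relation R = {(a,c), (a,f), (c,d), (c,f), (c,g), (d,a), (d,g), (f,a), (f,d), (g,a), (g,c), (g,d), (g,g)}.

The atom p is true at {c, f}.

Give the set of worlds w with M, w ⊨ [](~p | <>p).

a: successors {c, f}; ~p | <>p there: c:T, f:F. ✗
c: successors {d, f, g}; ~p | <>p there: d:T, f:F, g:T. ✗
d: successors {a, g}; ~p | <>p there: a:T, g:T. ✓
f: successors {a, d}; ~p | <>p there: a:T, d:T. ✓
g: successors {a, c, d, g}; ~p | <>p there: a:T, c:T, d:T, g:T. ✓

{d, f, g}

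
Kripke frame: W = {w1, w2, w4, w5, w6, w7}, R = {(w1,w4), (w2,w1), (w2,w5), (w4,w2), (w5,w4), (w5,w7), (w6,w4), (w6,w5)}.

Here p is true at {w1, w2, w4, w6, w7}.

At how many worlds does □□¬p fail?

5

w1: successors {w4}; □¬p there: w4:F. ✗
w2: successors {w1, w5}; □¬p there: w1:F, w5:F. ✗
w4: successors {w2}; □¬p there: w2:F. ✗
w5: successors {w4, w7}; □¬p there: w4:F, w7:T. ✗
w6: successors {w4, w5}; □¬p there: w4:F, w5:F. ✗
w7: no successors, so □□¬p holds vacuously. ✓
Satisfying worlds: {w7}.
So □□¬p fails at the other 5 worlds.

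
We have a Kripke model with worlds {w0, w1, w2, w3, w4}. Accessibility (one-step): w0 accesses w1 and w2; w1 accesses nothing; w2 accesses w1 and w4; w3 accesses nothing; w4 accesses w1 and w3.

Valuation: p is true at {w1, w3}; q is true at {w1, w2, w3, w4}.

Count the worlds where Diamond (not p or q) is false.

2

w0: successors {w1, w2}; not p or q there: w1:T, w2:T. ✓
w1: no successors, so Diamond (not p or q) fails. ✗
w2: successors {w1, w4}; not p or q there: w1:T, w4:T. ✓
w3: no successors, so Diamond (not p or q) fails. ✗
w4: successors {w1, w3}; not p or q there: w1:T, w3:T. ✓
Satisfying worlds: {w0, w2, w4}.
So Diamond (not p or q) fails at the other 2 worlds.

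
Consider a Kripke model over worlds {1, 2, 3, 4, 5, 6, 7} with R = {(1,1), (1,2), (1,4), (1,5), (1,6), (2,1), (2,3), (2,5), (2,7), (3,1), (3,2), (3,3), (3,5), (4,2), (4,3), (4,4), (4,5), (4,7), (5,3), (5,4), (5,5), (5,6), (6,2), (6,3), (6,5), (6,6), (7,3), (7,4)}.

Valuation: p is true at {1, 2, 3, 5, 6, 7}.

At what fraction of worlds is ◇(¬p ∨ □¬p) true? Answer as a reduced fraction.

1: successors {1, 2, 4, 5, 6}; ¬p ∨ □¬p there: 1:F, 2:F, 4:T, 5:F, 6:F. ✓
2: successors {1, 3, 5, 7}; ¬p ∨ □¬p there: 1:F, 3:F, 5:F, 7:F. ✗
3: successors {1, 2, 3, 5}; ¬p ∨ □¬p there: 1:F, 2:F, 3:F, 5:F. ✗
4: successors {2, 3, 4, 5, 7}; ¬p ∨ □¬p there: 2:F, 3:F, 4:T, 5:F, 7:F. ✓
5: successors {3, 4, 5, 6}; ¬p ∨ □¬p there: 3:F, 4:T, 5:F, 6:F. ✓
6: successors {2, 3, 5, 6}; ¬p ∨ □¬p there: 2:F, 3:F, 5:F, 6:F. ✗
7: successors {3, 4}; ¬p ∨ □¬p there: 3:F, 4:T. ✓
That's 4 of 7 worlds, so 4/7.

4/7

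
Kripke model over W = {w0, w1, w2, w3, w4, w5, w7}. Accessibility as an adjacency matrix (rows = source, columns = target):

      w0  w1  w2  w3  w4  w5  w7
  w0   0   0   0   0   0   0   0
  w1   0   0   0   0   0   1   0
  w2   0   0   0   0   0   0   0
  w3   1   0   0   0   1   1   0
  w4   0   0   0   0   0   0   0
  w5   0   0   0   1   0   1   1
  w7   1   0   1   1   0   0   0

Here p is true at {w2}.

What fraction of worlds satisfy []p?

3/7

w0: no successors, so []p holds vacuously. ✓
w1: successors {w5}; p there: w5:F. ✗
w2: no successors, so []p holds vacuously. ✓
w3: successors {w0, w4, w5}; p there: w0:F, w4:F, w5:F. ✗
w4: no successors, so []p holds vacuously. ✓
w5: successors {w3, w5, w7}; p there: w3:F, w5:F, w7:F. ✗
w7: successors {w0, w2, w3}; p there: w0:F, w2:T, w3:F. ✗
That's 3 of 7 worlds, so 3/7.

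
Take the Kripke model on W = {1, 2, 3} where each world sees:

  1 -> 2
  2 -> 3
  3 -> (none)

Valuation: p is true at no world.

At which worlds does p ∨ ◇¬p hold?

{1, 2}

1: p is F, ◇¬p is T. ✓
2: p is F, ◇¬p is T. ✓
3: p is F, ◇¬p is F. ✗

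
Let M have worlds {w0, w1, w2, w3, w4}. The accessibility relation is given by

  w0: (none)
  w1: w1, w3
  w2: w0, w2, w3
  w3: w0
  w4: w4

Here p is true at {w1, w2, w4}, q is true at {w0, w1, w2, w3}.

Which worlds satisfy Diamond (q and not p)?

{w1, w2, w3}

w0: no successors, so Diamond (q and not p) fails. ✗
w1: successors {w1, w3}; q and not p there: w1:F, w3:T. ✓
w2: successors {w0, w2, w3}; q and not p there: w0:T, w2:F, w3:T. ✓
w3: successors {w0}; q and not p there: w0:T. ✓
w4: successors {w4}; q and not p there: w4:F. ✗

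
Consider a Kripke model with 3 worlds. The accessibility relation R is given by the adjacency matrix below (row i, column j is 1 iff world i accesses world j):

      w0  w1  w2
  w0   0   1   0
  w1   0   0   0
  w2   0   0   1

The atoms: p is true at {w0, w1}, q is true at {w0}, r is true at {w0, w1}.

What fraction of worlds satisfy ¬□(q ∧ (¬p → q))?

w0: □(q ∧ (¬p → q)) is F. ✓
w1: □(q ∧ (¬p → q)) is T. ✗
w2: □(q ∧ (¬p → q)) is F. ✓
That's 2 of 3 worlds, so 2/3.

2/3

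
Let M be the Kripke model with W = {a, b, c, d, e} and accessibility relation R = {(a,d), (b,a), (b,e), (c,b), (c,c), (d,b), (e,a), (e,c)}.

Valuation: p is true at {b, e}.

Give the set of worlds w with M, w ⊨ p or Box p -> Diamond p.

{a, b, c, d}

a: p or Box p is F, Diamond p is F. ✓
b: p or Box p is T, Diamond p is T. ✓
c: p or Box p is F, Diamond p is T. ✓
d: p or Box p is T, Diamond p is T. ✓
e: p or Box p is T, Diamond p is F. ✗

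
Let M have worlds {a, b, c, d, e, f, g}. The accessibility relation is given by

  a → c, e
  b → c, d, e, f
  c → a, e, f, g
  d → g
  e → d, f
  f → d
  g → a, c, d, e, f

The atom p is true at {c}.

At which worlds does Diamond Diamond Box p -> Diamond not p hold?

a: Diamond Diamond Box p is F, Diamond not p is T. ✓
b: Diamond Diamond Box p is F, Diamond not p is T. ✓
c: Diamond Diamond Box p is F, Diamond not p is T. ✓
d: Diamond Diamond Box p is F, Diamond not p is T. ✓
e: Diamond Diamond Box p is F, Diamond not p is T. ✓
f: Diamond Diamond Box p is F, Diamond not p is T. ✓
g: Diamond Diamond Box p is F, Diamond not p is T. ✓

{a, b, c, d, e, f, g}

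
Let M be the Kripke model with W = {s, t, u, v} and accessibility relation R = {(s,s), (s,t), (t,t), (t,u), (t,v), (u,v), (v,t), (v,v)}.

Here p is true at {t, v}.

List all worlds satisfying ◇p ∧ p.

{t, v}

s: ◇p is T, p is F. ✗
t: ◇p is T, p is T. ✓
u: ◇p is T, p is F. ✗
v: ◇p is T, p is T. ✓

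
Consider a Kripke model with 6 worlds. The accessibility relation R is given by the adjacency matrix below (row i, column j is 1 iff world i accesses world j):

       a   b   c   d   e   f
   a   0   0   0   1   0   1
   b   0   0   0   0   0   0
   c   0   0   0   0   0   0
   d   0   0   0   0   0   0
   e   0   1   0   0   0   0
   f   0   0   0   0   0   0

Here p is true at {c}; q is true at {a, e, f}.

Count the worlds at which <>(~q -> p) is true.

a: successors {d, f}; ~q -> p there: d:F, f:T. ✓
b: no successors, so <>(~q -> p) fails. ✗
c: no successors, so <>(~q -> p) fails. ✗
d: no successors, so <>(~q -> p) fails. ✗
e: successors {b}; ~q -> p there: b:F. ✗
f: no successors, so <>(~q -> p) fails. ✗
Satisfying worlds: {a}.

1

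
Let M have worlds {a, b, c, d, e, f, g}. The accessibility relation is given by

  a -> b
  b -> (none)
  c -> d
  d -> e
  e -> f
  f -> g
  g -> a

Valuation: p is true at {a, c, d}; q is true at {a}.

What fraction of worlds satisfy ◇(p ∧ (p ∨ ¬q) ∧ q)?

1/7

a: successors {b}; p ∧ (p ∨ ¬q) ∧ q there: b:F. ✗
b: no successors, so ◇(p ∧ (p ∨ ¬q) ∧ q) fails. ✗
c: successors {d}; p ∧ (p ∨ ¬q) ∧ q there: d:F. ✗
d: successors {e}; p ∧ (p ∨ ¬q) ∧ q there: e:F. ✗
e: successors {f}; p ∧ (p ∨ ¬q) ∧ q there: f:F. ✗
f: successors {g}; p ∧ (p ∨ ¬q) ∧ q there: g:F. ✗
g: successors {a}; p ∧ (p ∨ ¬q) ∧ q there: a:T. ✓
That's 1 of 7 worlds, so 1/7.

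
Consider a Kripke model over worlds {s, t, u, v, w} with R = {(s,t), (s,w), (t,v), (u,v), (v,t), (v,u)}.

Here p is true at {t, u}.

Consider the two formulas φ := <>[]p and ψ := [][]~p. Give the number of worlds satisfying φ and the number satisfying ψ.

3 and 3

For <>[]p:
s: successors {t, w}; []p there: t:F, w:T. ✓
t: successors {v}; []p there: v:T. ✓
u: successors {v}; []p there: v:T. ✓
v: successors {t, u}; []p there: t:F, u:F. ✗
w: no successors, so <>[]p fails. ✗
— 3 worlds.
For [][]~p:
s: successors {t, w}; []~p there: t:T, w:T. ✓
t: successors {v}; []~p there: v:F. ✗
u: successors {v}; []~p there: v:F. ✗
v: successors {t, u}; []~p there: t:T, u:T. ✓
w: no successors, so [][]~p holds vacuously. ✓
— 3 worlds.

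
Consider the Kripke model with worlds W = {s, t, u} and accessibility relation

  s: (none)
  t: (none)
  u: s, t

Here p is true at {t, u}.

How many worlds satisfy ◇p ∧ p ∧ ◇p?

s: ◇p ∧ p is F, ◇p is F. ✗
t: ◇p ∧ p is F, ◇p is F. ✗
u: ◇p ∧ p is T, ◇p is T. ✓
Satisfying worlds: {u}.

1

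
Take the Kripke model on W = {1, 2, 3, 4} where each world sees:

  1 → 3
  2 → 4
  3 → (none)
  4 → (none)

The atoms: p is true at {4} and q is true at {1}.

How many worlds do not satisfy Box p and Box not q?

1

1: Box p is F, Box not q is T. ✗
2: Box p is T, Box not q is T. ✓
3: Box p is T, Box not q is T. ✓
4: Box p is T, Box not q is T. ✓
Satisfying worlds: {2, 3, 4}.
So Box p and Box not q fails at the other 1 world.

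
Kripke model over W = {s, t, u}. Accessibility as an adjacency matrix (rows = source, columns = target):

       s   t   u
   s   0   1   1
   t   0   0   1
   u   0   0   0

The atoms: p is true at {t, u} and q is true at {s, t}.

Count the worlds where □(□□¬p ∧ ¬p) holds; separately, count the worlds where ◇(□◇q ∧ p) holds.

1 and 2

For □(□□¬p ∧ ¬p):
s: successors {t, u}; □□¬p ∧ ¬p there: t:F, u:F. ✗
t: successors {u}; □□¬p ∧ ¬p there: u:F. ✗
u: no successors, so □(□□¬p ∧ ¬p) holds vacuously. ✓
— 1 world.
For ◇(□◇q ∧ p):
s: successors {t, u}; □◇q ∧ p there: t:F, u:T. ✓
t: successors {u}; □◇q ∧ p there: u:T. ✓
u: no successors, so ◇(□◇q ∧ p) fails. ✗
— 2 worlds.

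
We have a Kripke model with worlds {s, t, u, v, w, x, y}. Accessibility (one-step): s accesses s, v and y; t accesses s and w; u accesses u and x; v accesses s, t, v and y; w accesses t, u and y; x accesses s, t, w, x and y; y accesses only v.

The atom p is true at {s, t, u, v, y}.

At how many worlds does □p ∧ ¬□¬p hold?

s: □p is T, ¬□¬p is T. ✓
t: □p is F, ¬□¬p is T. ✗
u: □p is F, ¬□¬p is T. ✗
v: □p is T, ¬□¬p is T. ✓
w: □p is T, ¬□¬p is T. ✓
x: □p is F, ¬□¬p is T. ✗
y: □p is T, ¬□¬p is T. ✓
Satisfying worlds: {s, v, w, y}.

4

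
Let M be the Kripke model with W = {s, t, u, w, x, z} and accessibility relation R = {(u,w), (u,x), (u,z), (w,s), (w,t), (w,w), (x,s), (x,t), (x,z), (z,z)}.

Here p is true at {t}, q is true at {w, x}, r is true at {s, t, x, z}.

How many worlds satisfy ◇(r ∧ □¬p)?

4

s: no successors, so ◇(r ∧ □¬p) fails. ✗
t: no successors, so ◇(r ∧ □¬p) fails. ✗
u: successors {w, x, z}; r ∧ □¬p there: w:F, x:F, z:T. ✓
w: successors {s, t, w}; r ∧ □¬p there: s:T, t:T, w:F. ✓
x: successors {s, t, z}; r ∧ □¬p there: s:T, t:T, z:T. ✓
z: successors {z}; r ∧ □¬p there: z:T. ✓
Satisfying worlds: {u, w, x, z}.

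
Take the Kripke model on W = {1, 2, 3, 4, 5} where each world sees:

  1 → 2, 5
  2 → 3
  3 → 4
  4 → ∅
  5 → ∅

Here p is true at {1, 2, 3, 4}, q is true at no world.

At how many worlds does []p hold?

1: successors {2, 5}; p there: 2:T, 5:F. ✗
2: successors {3}; p there: 3:T. ✓
3: successors {4}; p there: 4:T. ✓
4: no successors, so []p holds vacuously. ✓
5: no successors, so []p holds vacuously. ✓
Satisfying worlds: {2, 3, 4, 5}.

4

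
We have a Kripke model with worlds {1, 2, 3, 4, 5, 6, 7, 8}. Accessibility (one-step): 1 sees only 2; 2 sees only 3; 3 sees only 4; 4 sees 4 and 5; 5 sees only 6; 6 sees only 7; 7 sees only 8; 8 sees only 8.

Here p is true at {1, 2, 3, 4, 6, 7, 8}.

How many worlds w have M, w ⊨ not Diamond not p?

1: Diamond not p is F. ✓
2: Diamond not p is F. ✓
3: Diamond not p is F. ✓
4: Diamond not p is T. ✗
5: Diamond not p is F. ✓
6: Diamond not p is F. ✓
7: Diamond not p is F. ✓
8: Diamond not p is F. ✓
Satisfying worlds: {1, 2, 3, 5, 6, 7, 8}.

7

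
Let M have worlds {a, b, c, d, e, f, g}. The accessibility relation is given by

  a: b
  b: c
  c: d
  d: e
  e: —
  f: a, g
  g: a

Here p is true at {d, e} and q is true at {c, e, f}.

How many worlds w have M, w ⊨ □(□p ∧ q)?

3

a: successors {b}; □p ∧ q there: b:F. ✗
b: successors {c}; □p ∧ q there: c:T. ✓
c: successors {d}; □p ∧ q there: d:F. ✗
d: successors {e}; □p ∧ q there: e:T. ✓
e: no successors, so □(□p ∧ q) holds vacuously. ✓
f: successors {a, g}; □p ∧ q there: a:F, g:F. ✗
g: successors {a}; □p ∧ q there: a:F. ✗
Satisfying worlds: {b, d, e}.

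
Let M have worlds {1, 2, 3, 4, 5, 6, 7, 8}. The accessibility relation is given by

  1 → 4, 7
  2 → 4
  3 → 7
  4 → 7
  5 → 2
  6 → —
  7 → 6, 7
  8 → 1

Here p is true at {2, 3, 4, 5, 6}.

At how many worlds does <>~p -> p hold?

5

1: <>~p is T, p is F. ✗
2: <>~p is F, p is T. ✓
3: <>~p is T, p is T. ✓
4: <>~p is T, p is T. ✓
5: <>~p is F, p is T. ✓
6: <>~p is F, p is T. ✓
7: <>~p is T, p is F. ✗
8: <>~p is T, p is F. ✗
Satisfying worlds: {2, 3, 4, 5, 6}.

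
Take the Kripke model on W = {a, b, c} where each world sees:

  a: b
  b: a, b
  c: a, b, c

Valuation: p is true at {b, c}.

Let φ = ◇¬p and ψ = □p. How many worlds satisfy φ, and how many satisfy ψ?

2 and 1

For ◇¬p:
a: successors {b}; ¬p there: b:F. ✗
b: successors {a, b}; ¬p there: a:T, b:F. ✓
c: successors {a, b, c}; ¬p there: a:T, b:F, c:F. ✓
— 2 worlds.
For □p:
a: successors {b}; p there: b:T. ✓
b: successors {a, b}; p there: a:F, b:T. ✗
c: successors {a, b, c}; p there: a:F, b:T, c:T. ✗
— 1 world.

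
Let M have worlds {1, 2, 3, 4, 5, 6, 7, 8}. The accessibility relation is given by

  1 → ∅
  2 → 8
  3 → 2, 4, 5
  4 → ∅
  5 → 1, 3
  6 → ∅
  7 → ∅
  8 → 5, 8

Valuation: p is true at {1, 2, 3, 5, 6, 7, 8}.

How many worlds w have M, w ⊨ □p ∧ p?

6

1: □p is T, p is T. ✓
2: □p is T, p is T. ✓
3: □p is F, p is T. ✗
4: □p is T, p is F. ✗
5: □p is T, p is T. ✓
6: □p is T, p is T. ✓
7: □p is T, p is T. ✓
8: □p is T, p is T. ✓
Satisfying worlds: {1, 2, 5, 6, 7, 8}.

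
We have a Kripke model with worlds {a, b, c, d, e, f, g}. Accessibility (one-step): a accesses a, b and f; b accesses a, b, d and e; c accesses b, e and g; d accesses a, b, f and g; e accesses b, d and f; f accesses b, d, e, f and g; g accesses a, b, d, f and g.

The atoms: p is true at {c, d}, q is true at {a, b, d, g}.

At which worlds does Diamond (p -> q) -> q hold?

a: Diamond (p -> q) is T, q is T. ✓
b: Diamond (p -> q) is T, q is T. ✓
c: Diamond (p -> q) is T, q is F. ✗
d: Diamond (p -> q) is T, q is T. ✓
e: Diamond (p -> q) is T, q is F. ✗
f: Diamond (p -> q) is T, q is F. ✗
g: Diamond (p -> q) is T, q is T. ✓

{a, b, d, g}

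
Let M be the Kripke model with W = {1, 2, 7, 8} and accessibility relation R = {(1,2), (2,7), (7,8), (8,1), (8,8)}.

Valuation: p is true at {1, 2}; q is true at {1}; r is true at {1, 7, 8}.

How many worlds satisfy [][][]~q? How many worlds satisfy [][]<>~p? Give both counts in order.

For [][][]~q:
1: successors {2}; [][]~q there: 2:T. ✓
2: successors {7}; [][]~q there: 7:F. ✗
7: successors {8}; [][]~q there: 8:F. ✗
8: successors {1, 8}; [][]~q there: 1:T, 8:F. ✗
— 1 world.
For [][]<>~p:
1: successors {2}; []<>~p there: 2:T. ✓
2: successors {7}; []<>~p there: 7:T. ✓
7: successors {8}; []<>~p there: 8:F. ✗
8: successors {1, 8}; []<>~p there: 1:T, 8:F. ✗
— 2 worlds.

1 and 2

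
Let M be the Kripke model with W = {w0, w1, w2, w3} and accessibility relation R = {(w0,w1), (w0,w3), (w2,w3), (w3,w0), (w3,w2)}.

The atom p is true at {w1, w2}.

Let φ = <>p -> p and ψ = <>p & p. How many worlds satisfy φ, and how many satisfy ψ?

2 and 0

For <>p -> p:
w0: <>p is T, p is F. ✗
w1: <>p is F, p is T. ✓
w2: <>p is F, p is T. ✓
w3: <>p is T, p is F. ✗
— 2 worlds.
For <>p & p:
w0: <>p is T, p is F. ✗
w1: <>p is F, p is T. ✗
w2: <>p is F, p is T. ✗
w3: <>p is T, p is F. ✗
— 0 worlds.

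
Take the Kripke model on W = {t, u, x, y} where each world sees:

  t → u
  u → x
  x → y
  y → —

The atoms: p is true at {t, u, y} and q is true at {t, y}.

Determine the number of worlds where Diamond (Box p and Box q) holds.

2

t: successors {u}; Box p and Box q there: u:F. ✗
u: successors {x}; Box p and Box q there: x:T. ✓
x: successors {y}; Box p and Box q there: y:T. ✓
y: no successors, so Diamond (Box p and Box q) fails. ✗
Satisfying worlds: {u, x}.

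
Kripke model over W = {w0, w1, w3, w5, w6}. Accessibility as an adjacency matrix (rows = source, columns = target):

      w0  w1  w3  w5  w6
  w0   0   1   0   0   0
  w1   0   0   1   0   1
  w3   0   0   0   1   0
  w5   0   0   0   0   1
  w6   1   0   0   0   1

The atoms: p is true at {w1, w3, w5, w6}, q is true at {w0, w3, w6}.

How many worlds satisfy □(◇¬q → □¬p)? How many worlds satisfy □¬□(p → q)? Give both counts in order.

3 and 0

For □(◇¬q → □¬p):
w0: successors {w1}; ◇¬q → □¬p there: w1:T. ✓
w1: successors {w3, w6}; ◇¬q → □¬p there: w3:F, w6:T. ✗
w3: successors {w5}; ◇¬q → □¬p there: w5:T. ✓
w5: successors {w6}; ◇¬q → □¬p there: w6:T. ✓
w6: successors {w0, w6}; ◇¬q → □¬p there: w0:F, w6:T. ✗
— 3 worlds.
For □¬□(p → q):
w0: successors {w1}; ¬□(p → q) there: w1:F. ✗
w1: successors {w3, w6}; ¬□(p → q) there: w3:T, w6:F. ✗
w3: successors {w5}; ¬□(p → q) there: w5:F. ✗
w5: successors {w6}; ¬□(p → q) there: w6:F. ✗
w6: successors {w0, w6}; ¬□(p → q) there: w0:T, w6:F. ✗
— 0 worlds.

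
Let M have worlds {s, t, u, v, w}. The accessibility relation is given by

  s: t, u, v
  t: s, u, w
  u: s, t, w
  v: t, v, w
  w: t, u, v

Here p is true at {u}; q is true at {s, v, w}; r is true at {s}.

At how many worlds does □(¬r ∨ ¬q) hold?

s: successors {t, u, v}; ¬r ∨ ¬q there: t:T, u:T, v:T. ✓
t: successors {s, u, w}; ¬r ∨ ¬q there: s:F, u:T, w:T. ✗
u: successors {s, t, w}; ¬r ∨ ¬q there: s:F, t:T, w:T. ✗
v: successors {t, v, w}; ¬r ∨ ¬q there: t:T, v:T, w:T. ✓
w: successors {t, u, v}; ¬r ∨ ¬q there: t:T, u:T, v:T. ✓
Satisfying worlds: {s, v, w}.

3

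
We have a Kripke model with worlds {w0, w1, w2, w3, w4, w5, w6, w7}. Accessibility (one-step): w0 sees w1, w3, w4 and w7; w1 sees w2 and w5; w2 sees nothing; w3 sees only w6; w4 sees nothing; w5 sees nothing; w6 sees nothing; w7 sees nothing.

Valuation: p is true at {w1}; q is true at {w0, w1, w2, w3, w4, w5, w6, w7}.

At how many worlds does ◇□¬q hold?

w0: successors {w1, w3, w4, w7}; □¬q there: w1:F, w3:F, w4:T, w7:T. ✓
w1: successors {w2, w5}; □¬q there: w2:T, w5:T. ✓
w2: no successors, so ◇□¬q fails. ✗
w3: successors {w6}; □¬q there: w6:T. ✓
w4: no successors, so ◇□¬q fails. ✗
w5: no successors, so ◇□¬q fails. ✗
w6: no successors, so ◇□¬q fails. ✗
w7: no successors, so ◇□¬q fails. ✗
Satisfying worlds: {w0, w1, w3}.

3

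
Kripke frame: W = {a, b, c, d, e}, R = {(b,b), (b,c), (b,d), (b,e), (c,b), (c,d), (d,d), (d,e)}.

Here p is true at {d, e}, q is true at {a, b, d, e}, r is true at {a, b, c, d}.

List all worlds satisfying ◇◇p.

a: no successors, so ◇◇p fails. ✗
b: successors {b, c, d, e}; ◇p there: b:T, c:T, d:T, e:F. ✓
c: successors {b, d}; ◇p there: b:T, d:T. ✓
d: successors {d, e}; ◇p there: d:T, e:F. ✓
e: no successors, so ◇◇p fails. ✗

{b, c, d}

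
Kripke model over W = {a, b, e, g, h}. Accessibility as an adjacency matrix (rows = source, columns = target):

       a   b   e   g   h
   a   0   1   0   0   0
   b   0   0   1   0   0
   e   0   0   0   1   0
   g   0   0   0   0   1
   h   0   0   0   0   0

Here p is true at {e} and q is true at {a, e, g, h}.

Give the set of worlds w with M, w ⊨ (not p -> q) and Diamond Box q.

{a, e, g}

a: not p -> q is T, Diamond Box q is T. ✓
b: not p -> q is F, Diamond Box q is T. ✗
e: not p -> q is T, Diamond Box q is T. ✓
g: not p -> q is T, Diamond Box q is T. ✓
h: not p -> q is T, Diamond Box q is F. ✗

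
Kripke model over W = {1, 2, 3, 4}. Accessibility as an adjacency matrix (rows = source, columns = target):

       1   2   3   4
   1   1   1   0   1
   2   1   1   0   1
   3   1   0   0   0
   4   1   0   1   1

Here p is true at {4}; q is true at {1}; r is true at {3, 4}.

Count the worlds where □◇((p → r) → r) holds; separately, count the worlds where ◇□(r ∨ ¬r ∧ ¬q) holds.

For □◇((p → r) → r):
1: successors {1, 2, 4}; ◇((p → r) → r) there: 1:T, 2:T, 4:T. ✓
2: successors {1, 2, 4}; ◇((p → r) → r) there: 1:T, 2:T, 4:T. ✓
3: successors {1}; ◇((p → r) → r) there: 1:T. ✓
4: successors {1, 3, 4}; ◇((p → r) → r) there: 1:T, 3:F, 4:T. ✗
— 3 worlds.
For ◇□(r ∨ ¬r ∧ ¬q):
1: successors {1, 2, 4}; □(r ∨ ¬r ∧ ¬q) there: 1:F, 2:F, 4:F. ✗
2: successors {1, 2, 4}; □(r ∨ ¬r ∧ ¬q) there: 1:F, 2:F, 4:F. ✗
3: successors {1}; □(r ∨ ¬r ∧ ¬q) there: 1:F. ✗
4: successors {1, 3, 4}; □(r ∨ ¬r ∧ ¬q) there: 1:F, 3:F, 4:F. ✗
— 0 worlds.

3 and 0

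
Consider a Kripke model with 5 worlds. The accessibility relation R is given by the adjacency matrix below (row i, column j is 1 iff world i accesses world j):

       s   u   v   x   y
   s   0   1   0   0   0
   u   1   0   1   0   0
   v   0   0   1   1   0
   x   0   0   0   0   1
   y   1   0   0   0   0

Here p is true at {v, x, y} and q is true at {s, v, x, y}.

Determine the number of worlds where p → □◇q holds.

4

s: p is F, □◇q is T. ✓
u: p is F, □◇q is F. ✓
v: p is T, □◇q is T. ✓
x: p is T, □◇q is T. ✓
y: p is T, □◇q is F. ✗
Satisfying worlds: {s, u, v, x}.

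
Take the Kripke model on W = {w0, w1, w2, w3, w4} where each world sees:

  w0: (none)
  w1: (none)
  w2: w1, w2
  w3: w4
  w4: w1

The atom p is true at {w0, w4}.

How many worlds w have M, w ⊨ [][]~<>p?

w0: no successors, so [][]~<>p holds vacuously. ✓
w1: no successors, so [][]~<>p holds vacuously. ✓
w2: successors {w1, w2}; []~<>p there: w1:T, w2:T. ✓
w3: successors {w4}; []~<>p there: w4:T. ✓
w4: successors {w1}; []~<>p there: w1:T. ✓
Satisfying worlds: {w0, w1, w2, w3, w4}.

5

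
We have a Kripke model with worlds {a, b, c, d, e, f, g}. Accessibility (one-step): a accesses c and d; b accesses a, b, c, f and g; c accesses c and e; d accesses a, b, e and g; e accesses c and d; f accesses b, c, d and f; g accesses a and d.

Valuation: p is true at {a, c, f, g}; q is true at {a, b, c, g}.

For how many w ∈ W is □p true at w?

0

a: successors {c, d}; p there: c:T, d:F. ✗
b: successors {a, b, c, f, g}; p there: a:T, b:F, c:T, f:T, g:T. ✗
c: successors {c, e}; p there: c:T, e:F. ✗
d: successors {a, b, e, g}; p there: a:T, b:F, e:F, g:T. ✗
e: successors {c, d}; p there: c:T, d:F. ✗
f: successors {b, c, d, f}; p there: b:F, c:T, d:F, f:T. ✗
g: successors {a, d}; p there: a:T, d:F. ✗
Satisfying worlds: ∅.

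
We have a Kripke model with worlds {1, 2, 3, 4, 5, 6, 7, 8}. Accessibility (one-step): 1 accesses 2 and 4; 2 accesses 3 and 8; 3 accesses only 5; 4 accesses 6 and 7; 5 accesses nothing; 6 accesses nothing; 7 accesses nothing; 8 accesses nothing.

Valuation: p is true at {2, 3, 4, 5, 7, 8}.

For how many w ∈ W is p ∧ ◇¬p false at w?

1: p is F, ◇¬p is F. ✗
2: p is T, ◇¬p is F. ✗
3: p is T, ◇¬p is F. ✗
4: p is T, ◇¬p is T. ✓
5: p is T, ◇¬p is F. ✗
6: p is F, ◇¬p is F. ✗
7: p is T, ◇¬p is F. ✗
8: p is T, ◇¬p is F. ✗
Satisfying worlds: {4}.
So p ∧ ◇¬p fails at the other 7 worlds.

7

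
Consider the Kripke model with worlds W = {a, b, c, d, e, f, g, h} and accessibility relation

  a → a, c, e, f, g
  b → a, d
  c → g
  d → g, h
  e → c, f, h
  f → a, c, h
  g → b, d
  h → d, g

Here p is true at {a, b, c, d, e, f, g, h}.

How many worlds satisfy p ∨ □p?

a: p is T, □p is T. ✓
b: p is T, □p is T. ✓
c: p is T, □p is T. ✓
d: p is T, □p is T. ✓
e: p is T, □p is T. ✓
f: p is T, □p is T. ✓
g: p is T, □p is T. ✓
h: p is T, □p is T. ✓
Satisfying worlds: {a, b, c, d, e, f, g, h}.

8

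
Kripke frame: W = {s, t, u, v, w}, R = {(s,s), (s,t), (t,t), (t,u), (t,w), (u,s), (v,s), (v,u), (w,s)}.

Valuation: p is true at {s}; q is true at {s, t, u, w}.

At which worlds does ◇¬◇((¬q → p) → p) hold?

s: successors {s, t}; ¬◇((¬q → p) → p) there: s:F, t:T. ✓
t: successors {t, u, w}; ¬◇((¬q → p) → p) there: t:T, u:F, w:F. ✓
u: successors {s}; ¬◇((¬q → p) → p) there: s:F. ✗
v: successors {s, u}; ¬◇((¬q → p) → p) there: s:F, u:F. ✗
w: successors {s}; ¬◇((¬q → p) → p) there: s:F. ✗

{s, t}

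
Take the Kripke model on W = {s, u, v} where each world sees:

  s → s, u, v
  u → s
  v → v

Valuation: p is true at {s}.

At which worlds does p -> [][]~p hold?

{u, v}

s: p is T, [][]~p is F. ✗
u: p is F, [][]~p is F. ✓
v: p is F, [][]~p is T. ✓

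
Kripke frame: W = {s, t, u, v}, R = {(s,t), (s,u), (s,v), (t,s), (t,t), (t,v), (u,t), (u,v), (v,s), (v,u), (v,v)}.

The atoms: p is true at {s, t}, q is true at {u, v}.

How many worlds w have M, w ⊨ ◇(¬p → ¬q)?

4

s: successors {t, u, v}; ¬p → ¬q there: t:T, u:F, v:F. ✓
t: successors {s, t, v}; ¬p → ¬q there: s:T, t:T, v:F. ✓
u: successors {t, v}; ¬p → ¬q there: t:T, v:F. ✓
v: successors {s, u, v}; ¬p → ¬q there: s:T, u:F, v:F. ✓
Satisfying worlds: {s, t, u, v}.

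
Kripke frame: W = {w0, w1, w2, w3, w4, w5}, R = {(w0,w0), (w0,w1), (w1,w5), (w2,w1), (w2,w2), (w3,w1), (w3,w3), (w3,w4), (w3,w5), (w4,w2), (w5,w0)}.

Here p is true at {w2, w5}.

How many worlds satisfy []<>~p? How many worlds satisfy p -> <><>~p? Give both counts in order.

For []<>~p:
w0: successors {w0, w1}; <>~p there: w0:T, w1:F. ✗
w1: successors {w5}; <>~p there: w5:T. ✓
w2: successors {w1, w2}; <>~p there: w1:F, w2:T. ✗
w3: successors {w1, w3, w4, w5}; <>~p there: w1:F, w3:T, w4:F, w5:T. ✗
w4: successors {w2}; <>~p there: w2:T. ✓
w5: successors {w0}; <>~p there: w0:T. ✓
— 3 worlds.
For p -> <><>~p:
w0: p is F, <><>~p is T. ✓
w1: p is F, <><>~p is T. ✓
w2: p is T, <><>~p is T. ✓
w3: p is F, <><>~p is T. ✓
w4: p is F, <><>~p is T. ✓
w5: p is T, <><>~p is T. ✓
— 6 worlds.

3 and 6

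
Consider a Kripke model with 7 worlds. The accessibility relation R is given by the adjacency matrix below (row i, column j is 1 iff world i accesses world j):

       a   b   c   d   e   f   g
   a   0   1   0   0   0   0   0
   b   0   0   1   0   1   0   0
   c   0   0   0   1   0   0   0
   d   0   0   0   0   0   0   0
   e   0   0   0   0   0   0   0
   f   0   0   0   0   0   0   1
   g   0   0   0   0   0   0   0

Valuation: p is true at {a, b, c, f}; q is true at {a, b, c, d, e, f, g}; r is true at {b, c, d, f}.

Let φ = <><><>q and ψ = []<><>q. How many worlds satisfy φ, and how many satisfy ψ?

For <><><>q:
a: successors {b}; <><>q there: b:T. ✓
b: successors {c, e}; <><>q there: c:F, e:F. ✗
c: successors {d}; <><>q there: d:F. ✗
d: no successors, so <><><>q fails. ✗
e: no successors, so <><><>q fails. ✗
f: successors {g}; <><>q there: g:F. ✗
g: no successors, so <><><>q fails. ✗
— 1 world.
For []<><>q:
a: successors {b}; <><>q there: b:T. ✓
b: successors {c, e}; <><>q there: c:F, e:F. ✗
c: successors {d}; <><>q there: d:F. ✗
d: no successors, so []<><>q holds vacuously. ✓
e: no successors, so []<><>q holds vacuously. ✓
f: successors {g}; <><>q there: g:F. ✗
g: no successors, so []<><>q holds vacuously. ✓
— 4 worlds.

1 and 4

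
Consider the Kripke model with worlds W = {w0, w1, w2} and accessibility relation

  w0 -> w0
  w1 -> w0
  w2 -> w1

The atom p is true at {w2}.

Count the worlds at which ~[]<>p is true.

w0: []<>p is F. ✓
w1: []<>p is F. ✓
w2: []<>p is F. ✓
Satisfying worlds: {w0, w1, w2}.

3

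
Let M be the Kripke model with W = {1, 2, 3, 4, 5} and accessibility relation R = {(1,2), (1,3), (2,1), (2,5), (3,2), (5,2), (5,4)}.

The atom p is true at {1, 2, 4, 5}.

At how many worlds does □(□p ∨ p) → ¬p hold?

1: □(□p ∨ p) is T, ¬p is F. ✗
2: □(□p ∨ p) is T, ¬p is F. ✗
3: □(□p ∨ p) is T, ¬p is T. ✓
4: □(□p ∨ p) is T, ¬p is F. ✗
5: □(□p ∨ p) is T, ¬p is F. ✗
Satisfying worlds: {3}.

1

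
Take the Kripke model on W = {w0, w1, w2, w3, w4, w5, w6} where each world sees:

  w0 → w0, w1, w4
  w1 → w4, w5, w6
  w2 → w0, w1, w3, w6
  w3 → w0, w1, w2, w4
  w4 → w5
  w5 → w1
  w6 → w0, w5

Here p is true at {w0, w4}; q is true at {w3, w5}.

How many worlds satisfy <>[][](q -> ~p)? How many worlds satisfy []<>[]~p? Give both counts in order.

For <>[][](q -> ~p):
w0: successors {w0, w1, w4}; [][](q -> ~p) there: w0:T, w1:T, w4:T. ✓
w1: successors {w4, w5, w6}; [][](q -> ~p) there: w4:T, w5:T, w6:T. ✓
w2: successors {w0, w1, w3, w6}; [][](q -> ~p) there: w0:T, w1:T, w3:T, w6:T. ✓
w3: successors {w0, w1, w2, w4}; [][](q -> ~p) there: w0:T, w1:T, w2:T, w4:T. ✓
w4: successors {w5}; [][](q -> ~p) there: w5:T. ✓
w5: successors {w1}; [][](q -> ~p) there: w1:T. ✓
w6: successors {w0, w5}; [][](q -> ~p) there: w0:T, w5:T. ✓
— 7 worlds.
For []<>[]~p:
w0: successors {w0, w1, w4}; <>[]~p there: w0:T, w1:T, w4:T. ✓
w1: successors {w4, w5, w6}; <>[]~p there: w4:T, w5:F, w6:T. ✗
w2: successors {w0, w1, w3, w6}; <>[]~p there: w0:T, w1:T, w3:T, w6:T. ✓
w3: successors {w0, w1, w2, w4}; <>[]~p there: w0:T, w1:T, w2:F, w4:T. ✗
w4: successors {w5}; <>[]~p there: w5:F. ✗
w5: successors {w1}; <>[]~p there: w1:T. ✓
w6: successors {w0, w5}; <>[]~p there: w0:T, w5:F. ✗
— 3 worlds.

7 and 3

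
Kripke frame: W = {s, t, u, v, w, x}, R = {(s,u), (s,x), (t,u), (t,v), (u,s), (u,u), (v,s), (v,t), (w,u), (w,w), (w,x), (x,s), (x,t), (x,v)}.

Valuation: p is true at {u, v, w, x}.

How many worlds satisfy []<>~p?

2

s: successors {u, x}; <>~p there: u:T, x:T. ✓
t: successors {u, v}; <>~p there: u:T, v:T. ✓
u: successors {s, u}; <>~p there: s:F, u:T. ✗
v: successors {s, t}; <>~p there: s:F, t:F. ✗
w: successors {u, w, x}; <>~p there: u:T, w:F, x:T. ✗
x: successors {s, t, v}; <>~p there: s:F, t:F, v:T. ✗
Satisfying worlds: {s, t}.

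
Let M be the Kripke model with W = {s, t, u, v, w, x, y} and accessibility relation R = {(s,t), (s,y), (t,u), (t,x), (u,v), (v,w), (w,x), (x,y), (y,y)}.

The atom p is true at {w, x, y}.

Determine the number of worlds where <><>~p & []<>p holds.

s: <><>~p is T, []<>p is T. ✓
t: <><>~p is T, []<>p is F. ✗
u: <><>~p is F, []<>p is T. ✗
v: <><>~p is F, []<>p is T. ✗
w: <><>~p is F, []<>p is T. ✗
x: <><>~p is F, []<>p is T. ✗
y: <><>~p is F, []<>p is T. ✗
Satisfying worlds: {s}.

1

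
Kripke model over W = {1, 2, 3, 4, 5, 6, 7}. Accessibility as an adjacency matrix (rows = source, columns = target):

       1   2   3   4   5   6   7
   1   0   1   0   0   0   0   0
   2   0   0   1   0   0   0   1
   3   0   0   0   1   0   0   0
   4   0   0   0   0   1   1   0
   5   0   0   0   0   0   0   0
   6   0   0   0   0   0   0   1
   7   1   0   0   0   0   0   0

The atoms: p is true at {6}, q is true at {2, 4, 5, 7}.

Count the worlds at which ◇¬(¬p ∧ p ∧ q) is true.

6

1: successors {2}; ¬(¬p ∧ p ∧ q) there: 2:T. ✓
2: successors {3, 7}; ¬(¬p ∧ p ∧ q) there: 3:T, 7:T. ✓
3: successors {4}; ¬(¬p ∧ p ∧ q) there: 4:T. ✓
4: successors {5, 6}; ¬(¬p ∧ p ∧ q) there: 5:T, 6:T. ✓
5: no successors, so ◇¬(¬p ∧ p ∧ q) fails. ✗
6: successors {7}; ¬(¬p ∧ p ∧ q) there: 7:T. ✓
7: successors {1}; ¬(¬p ∧ p ∧ q) there: 1:T. ✓
Satisfying worlds: {1, 2, 3, 4, 6, 7}.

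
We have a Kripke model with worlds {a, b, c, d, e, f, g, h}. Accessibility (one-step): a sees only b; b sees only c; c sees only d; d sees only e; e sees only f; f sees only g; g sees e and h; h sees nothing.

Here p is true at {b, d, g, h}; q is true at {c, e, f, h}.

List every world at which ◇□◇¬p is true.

a: successors {b}; □◇¬p there: b:F. ✗
b: successors {c}; □◇¬p there: c:T. ✓
c: successors {d}; □◇¬p there: d:T. ✓
d: successors {e}; □◇¬p there: e:F. ✗
e: successors {f}; □◇¬p there: f:T. ✓
f: successors {g}; □◇¬p there: g:F. ✗
g: successors {e, h}; □◇¬p there: e:F, h:T. ✓
h: no successors, so ◇□◇¬p fails. ✗

{b, c, e, g}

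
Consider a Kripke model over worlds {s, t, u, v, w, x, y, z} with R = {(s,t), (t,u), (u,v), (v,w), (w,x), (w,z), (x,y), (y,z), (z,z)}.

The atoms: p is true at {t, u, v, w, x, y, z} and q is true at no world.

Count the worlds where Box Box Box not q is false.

s: successors {t}; Box Box not q there: t:T. ✓
t: successors {u}; Box Box not q there: u:T. ✓
u: successors {v}; Box Box not q there: v:T. ✓
v: successors {w}; Box Box not q there: w:T. ✓
w: successors {x, z}; Box Box not q there: x:T, z:T. ✓
x: successors {y}; Box Box not q there: y:T. ✓
y: successors {z}; Box Box not q there: z:T. ✓
z: successors {z}; Box Box not q there: z:T. ✓
Satisfying worlds: {s, t, u, v, w, x, y, z}.
So Box Box Box not q fails at the other 0 worlds.

0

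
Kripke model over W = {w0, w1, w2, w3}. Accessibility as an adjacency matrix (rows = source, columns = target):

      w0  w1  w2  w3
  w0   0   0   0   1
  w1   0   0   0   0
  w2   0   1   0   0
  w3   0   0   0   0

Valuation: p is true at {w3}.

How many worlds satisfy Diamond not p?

1

w0: successors {w3}; not p there: w3:F. ✗
w1: no successors, so Diamond not p fails. ✗
w2: successors {w1}; not p there: w1:T. ✓
w3: no successors, so Diamond not p fails. ✗
Satisfying worlds: {w2}.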